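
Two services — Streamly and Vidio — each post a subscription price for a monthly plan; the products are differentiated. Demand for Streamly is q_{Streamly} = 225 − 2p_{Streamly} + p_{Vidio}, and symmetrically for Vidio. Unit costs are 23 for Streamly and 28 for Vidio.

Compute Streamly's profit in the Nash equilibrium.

9248

Streamly's profit: π = (p_{Streamly} − 23)(225 − 2p_{Streamly} + p_{Vidio}).
∂π/∂p_{Streamly} = 271 − 4p_{Streamly} + p_{Vidio} = 0 ⇒ p_{Streamly} = 67.75 + 0.25p_{Vidio}.
Similarly p_{Vidio} = 70.25 + 0.25p_{Streamly}.
Plugging p_{Vidio} into Streamly's best response: p_{Streamly} = 67.75 + 0.25(70.25 + 0.25p_{Streamly}) ⇒ 0.9375p_{Streamly} = 85.3125, so p_{Streamly} = 91.
Then p_{Vidio} = 70.25 + 0.25·91 = 93.
q_{Streamly} = 225 − 2·91 + 93 = 136.
Profit = (91 − 23)·136 = 9248.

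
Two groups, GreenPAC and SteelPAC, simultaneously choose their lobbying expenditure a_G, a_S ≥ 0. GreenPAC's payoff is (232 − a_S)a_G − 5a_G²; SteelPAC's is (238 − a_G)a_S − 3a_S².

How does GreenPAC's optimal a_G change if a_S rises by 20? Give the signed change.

Expanding GreenPAC's payoff: 232a_G − a_Sa_G − 5a_G².
∂π/∂a_G = 232 − a_S − 10a_G = 0, so a_G = 23.2 − 0.1a_S.
The reaction-function slope is −0.1, so a 20-unit rise in a_S moves a_G by −0.1 × 20 = −2. GreenPAC's best response falls — the actions are strategic substitutes.

-2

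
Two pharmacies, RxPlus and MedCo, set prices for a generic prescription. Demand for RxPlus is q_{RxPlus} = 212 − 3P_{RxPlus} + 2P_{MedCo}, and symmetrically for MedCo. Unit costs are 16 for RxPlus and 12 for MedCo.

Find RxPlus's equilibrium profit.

RxPlus's profit: π = (P_{RxPlus} − 16)(212 − 3P_{RxPlus} + 2P_{MedCo}).
∂π/∂P_{RxPlus} = 260 − 6P_{RxPlus} + 2P_{MedCo} = 0 ⇒ P_{RxPlus} = 130/3 + (1/3)P_{MedCo}.
Similarly P_{MedCo} = 124/3 + (1/3)P_{RxPlus}.
Substituting the second reaction function into the first: P_{RxPlus} = 130/3 + (1/3)(124/3 + (1/3)P_{RxPlus}), which gives (8/9)P_{RxPlus} = 514/9 ⇒ P_{RxPlus} = 64.25.
Then P_{MedCo} = 124/3 + (1/3)·64.25 = 62.75.
q_{RxPlus} = 212 − 3·64.25 + 2·62.75 = 144.75.
Profit = (64.25 − 16)·144.75 = 6984.1875.

6984.1875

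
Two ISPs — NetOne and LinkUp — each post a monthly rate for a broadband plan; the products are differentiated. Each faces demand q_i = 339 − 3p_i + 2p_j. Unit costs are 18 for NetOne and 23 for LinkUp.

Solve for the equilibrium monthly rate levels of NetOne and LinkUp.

99.1875, 101.0625

NetOne's profit: π = (p_{NetOne} − 18)(339 − 3p_{NetOne} + 2p_{LinkUp}).
∂π/∂p_{NetOne} = 393 − 6p_{NetOne} + 2p_{LinkUp} = 0 ⇒ p_{NetOne} = 65.5 + (1/3)p_{LinkUp}.
Similarly p_{LinkUp} = 68 + (1/3)p_{NetOne}.
Plugging p_{LinkUp} into NetOne's best response: p_{NetOne} = 65.5 + (1/3)(68 + (1/3)p_{NetOne}) ⇒ (8/9)p_{NetOne} = 529/6, so p_{NetOne} = 99.1875.
Then p_{LinkUp} = 68 + (1/3)·99.1875 = 101.0625.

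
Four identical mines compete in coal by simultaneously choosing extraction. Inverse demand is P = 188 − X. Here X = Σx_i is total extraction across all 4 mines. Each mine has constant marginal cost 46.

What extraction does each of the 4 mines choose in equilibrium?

28.4

A representative mine's profit is π_i = x_i(188 − X) − 46x_i, with X = x_i + Σ_{j≠i} x_j.
First-order condition: 142 − 2x_i − Σ_{j≠i} x_j = 0.
Imposing symmetry (x_j = x for all j) turns Σ_{j≠i} x_j into 3x, so 142 = 5x and x = 28.4.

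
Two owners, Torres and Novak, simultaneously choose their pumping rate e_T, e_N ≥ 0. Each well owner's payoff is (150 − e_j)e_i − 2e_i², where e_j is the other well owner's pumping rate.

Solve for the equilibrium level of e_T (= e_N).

Torres's payoff is (150 − e_N)e_T − 2e_T².
∂π/∂e_T = 150 − e_N − 4e_T = 0, so e_T = 37.5 − 0.25e_N.
Setting e_T = e_N in the reaction function: e_T = 37.5 − 0.25e_T, so e_T = 37.5 / 1.25 = 30.

30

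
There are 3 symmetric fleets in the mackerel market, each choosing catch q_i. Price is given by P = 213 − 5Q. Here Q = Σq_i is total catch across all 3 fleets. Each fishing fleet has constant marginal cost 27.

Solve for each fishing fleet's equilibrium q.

9.3

A representative fishing fleet's profit is π_i = q_i(213 − 5Q) − 27q_i, with Q = q_i + Σ_{j≠i} q_j.
First-order condition: 186 − 10q_i − 5Σ_{j≠i} q_j = 0.
Imposing symmetry (q_j = q for all j) turns Σ_{j≠i} q_j into 2q, so 186 = 20q and q = 9.3.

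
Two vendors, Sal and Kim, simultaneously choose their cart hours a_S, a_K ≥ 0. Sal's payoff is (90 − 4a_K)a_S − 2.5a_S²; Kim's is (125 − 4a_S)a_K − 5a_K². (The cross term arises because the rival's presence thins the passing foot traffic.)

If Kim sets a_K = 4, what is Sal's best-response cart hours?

14.8

Expanding Sal's payoff: 90a_S − 4a_Ka_S − 2.5a_S².
∂π/∂a_S = 90 − 4a_K − 5a_S = 0, so a_S = 18 − 0.8a_K.
At a_K = 4: a_S = 18 − 0.8·4 = 14.8.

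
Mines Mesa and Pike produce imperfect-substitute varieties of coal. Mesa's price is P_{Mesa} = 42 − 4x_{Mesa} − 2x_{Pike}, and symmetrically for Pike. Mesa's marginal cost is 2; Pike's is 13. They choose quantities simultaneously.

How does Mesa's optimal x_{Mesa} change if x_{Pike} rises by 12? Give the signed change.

-3

Mine Mesa's profit: π = x_{Mesa}(42 − 4x_{Mesa} − 2x_{Pike}) − 2x_{Mesa}.
∂π/∂x_{Mesa} = 40 − 8x_{Mesa} − 2x_{Pike} = 0 ⇒ x_{Mesa} = 5 − 0.25x_{Pike}.
The reaction-function slope is −0.25, so a 12-unit rise in x_{Pike} moves x_{Mesa} by −0.25 × 12 = −3. Mesa's best response falls — the actions are strategic substitutes.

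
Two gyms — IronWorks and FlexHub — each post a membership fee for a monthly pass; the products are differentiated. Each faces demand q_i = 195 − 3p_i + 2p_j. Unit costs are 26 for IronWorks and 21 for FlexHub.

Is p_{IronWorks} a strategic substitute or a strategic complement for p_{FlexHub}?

strategic complements

IronWorks's profit: π = (p_{IronWorks} − 26)(195 − 3p_{IronWorks} + 2p_{FlexHub}).
∂π/∂p_{IronWorks} = 273 − 6p_{IronWorks} + 2p_{FlexHub} = 0 ⇒ p_{IronWorks} = 45.5 + (1/3)p_{FlexHub}.
The best-response slope dp_{IronWorks}/dp_{FlexHub} = 1/3 > 0: the reaction function is upward-sloping, so the choices are strategic complements.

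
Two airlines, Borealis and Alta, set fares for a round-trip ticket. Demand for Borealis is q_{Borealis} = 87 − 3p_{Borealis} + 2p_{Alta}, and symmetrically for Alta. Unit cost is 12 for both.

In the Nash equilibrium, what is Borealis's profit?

1054.6875

Borealis's profit: π = (p_{Borealis} − 12)(87 − 3p_{Borealis} + 2p_{Alta}).
∂π/∂p_{Borealis} = 123 − 6p_{Borealis} + 2p_{Alta} = 0 ⇒ p_{Borealis} = 20.5 + (1/3)p_{Alta}.
Setting p_{Borealis} = p_{Alta} in the reaction function: p_{Borealis} = 20.5 + (1/3)p_{Borealis}, so p_{Borealis} = 20.5 / (2/3) = 30.75.
q_{Borealis} = 87 − 3·30.75 + 2·30.75 = 56.25.
Profit = (30.75 − 12)·56.25 = 1054.6875.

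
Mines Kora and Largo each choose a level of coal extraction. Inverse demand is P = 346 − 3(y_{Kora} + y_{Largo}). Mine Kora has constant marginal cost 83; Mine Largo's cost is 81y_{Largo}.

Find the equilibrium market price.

Mine Kora's profit: π = y_{Kora}(346 − 3(y_{Kora} + y_{Largo})) − 83y_{Kora}.
∂π/∂y_{Kora} = 263 − 6y_{Kora} − 3y_{Largo} = 0, so y_{Kora} = 263/6 − 0.5y_{Largo}.
By the same steps for Largo: y_{Largo} = 265/6 − 0.5y_{Kora}.
Substituting the second reaction function into the first: y_{Kora} = 263/6 − 0.5(265/6 − 0.5y_{Kora}), which gives 0.75y_{Kora} = 21.75 ⇒ y_{Kora} = 29.
Then y_{Largo} = 265/6 − 0.5·29 = 89/3.
Equilibrium price: P = 346 − 3·(176/3) = 170.

170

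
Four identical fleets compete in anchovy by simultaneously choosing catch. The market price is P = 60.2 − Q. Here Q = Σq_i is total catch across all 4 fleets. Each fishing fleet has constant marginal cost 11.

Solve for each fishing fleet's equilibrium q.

A representative fishing fleet's profit is π_i = q_i(60.2 − Q) − 11q_i, with Q = q_i + Σ_{j≠i} q_j.
First-order condition: 49.2 − 2q_i − Σ_{j≠i} q_j = 0.
Imposing symmetry (q_j = q for all j) turns Σ_{j≠i} q_j into 3q, so 49.2 = 5q and q = 9.84.

9.84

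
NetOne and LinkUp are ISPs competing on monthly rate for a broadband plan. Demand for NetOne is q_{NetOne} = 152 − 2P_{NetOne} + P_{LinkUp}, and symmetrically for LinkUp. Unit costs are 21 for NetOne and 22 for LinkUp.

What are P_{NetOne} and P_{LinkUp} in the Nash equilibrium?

64.8, 65.2

NetOne's profit: π = (P_{NetOne} − 21)(152 − 2P_{NetOne} + P_{LinkUp}).
∂π/∂P_{NetOne} = 194 − 4P_{NetOne} + P_{LinkUp} = 0 ⇒ P_{NetOne} = 48.5 + 0.25P_{LinkUp}.
Similarly P_{LinkUp} = 49 + 0.25P_{NetOne}.
Solving the two reaction functions simultaneously: (1 − (0.25)(0.25))P_{NetOne} = 48.5 + 0.25·49, so 0.9375P_{NetOne} = 60.75 and P_{NetOne} = 64.8.
Then P_{LinkUp} = 49 + 0.25·64.8 = 65.2.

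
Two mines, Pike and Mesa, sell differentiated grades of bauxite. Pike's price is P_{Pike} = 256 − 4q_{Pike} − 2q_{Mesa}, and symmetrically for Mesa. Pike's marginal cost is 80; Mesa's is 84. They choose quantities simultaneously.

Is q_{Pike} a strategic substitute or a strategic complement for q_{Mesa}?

strategic substitutes

Mine Pike's profit: π = q_{Pike}(256 − 4q_{Pike} − 2q_{Mesa}) − 80q_{Pike}.
∂π/∂q_{Pike} = 176 − 8q_{Pike} − 2q_{Mesa} = 0 ⇒ q_{Pike} = 22 − 0.25q_{Mesa}.
The best-response slope dq_{Pike}/dq_{Mesa} = −0.25 < 0: the reaction function is downward-sloping, so the choices are strategic substitutes.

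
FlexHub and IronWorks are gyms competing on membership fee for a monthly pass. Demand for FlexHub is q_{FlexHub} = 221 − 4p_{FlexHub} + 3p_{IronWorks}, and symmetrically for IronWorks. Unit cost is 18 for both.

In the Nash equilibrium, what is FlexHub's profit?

6593.44

FlexHub's profit: π = (p_{FlexHub} − 18)(221 − 4p_{FlexHub} + 3p_{IronWorks}).
∂π/∂p_{FlexHub} = 293 − 8p_{FlexHub} + 3p_{IronWorks} = 0 ⇒ p_{FlexHub} = 36.625 + 0.375p_{IronWorks}.
Setting p_{FlexHub} = p_{IronWorks} in the reaction function: p_{FlexHub} = 36.625 + 0.375p_{FlexHub}, so p_{FlexHub} = 36.625 / 0.625 = 58.6.
q_{FlexHub} = 221 − 4·58.6 + 3·58.6 = 162.4.
Profit = (58.6 − 18)·162.4 = 6593.44.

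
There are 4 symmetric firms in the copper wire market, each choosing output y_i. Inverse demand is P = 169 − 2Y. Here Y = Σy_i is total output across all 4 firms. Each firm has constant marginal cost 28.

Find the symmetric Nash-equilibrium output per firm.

14.1

A representative firm's profit is π_i = y_i(169 − 2Y) − 28y_i, with Y = y_i + Σ_{j≠i} y_j.
First-order condition: 141 − 4y_i − 2Σ_{j≠i} y_j = 0.
In a symmetric equilibrium every firm chooses the same y, so Σ_{j≠i} y_j = 3y. The condition becomes 141 − 10y = 0, giving y = 141/10 = 14.1.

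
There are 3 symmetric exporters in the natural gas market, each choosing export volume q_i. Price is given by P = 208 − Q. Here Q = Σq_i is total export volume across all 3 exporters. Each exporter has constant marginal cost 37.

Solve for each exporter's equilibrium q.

A representative exporter's profit is π_i = q_i(208 − Q) − 37q_i, with Q = q_i + Σ_{j≠i} q_j.
First-order condition: 171 − 2q_i − Σ_{j≠i} q_j = 0.
With identical exporters, set every q_j = q: then 171 − 2q − 2q = 0, i.e. q = 171/4 = 42.75.

42.75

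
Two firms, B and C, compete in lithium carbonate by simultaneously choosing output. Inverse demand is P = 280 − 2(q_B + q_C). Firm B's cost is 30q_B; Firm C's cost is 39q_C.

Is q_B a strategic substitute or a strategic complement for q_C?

Firm B's profit: π = q_B(280 − 2(q_B + q_C)) − 30q_B.
∂π/∂q_B = 250 − 4q_B − 2q_C = 0, so q_B = 62.5 − 0.5q_C.
The best-response slope dq_B/dq_C = −0.5 < 0: the reaction function is downward-sloping, so the choices are strategic substitutes.

strategic substitutes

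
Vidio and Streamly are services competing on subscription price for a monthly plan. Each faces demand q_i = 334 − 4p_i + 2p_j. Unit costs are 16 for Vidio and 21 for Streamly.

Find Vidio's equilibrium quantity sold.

204

Vidio's profit: π = (p_{Vidio} − 16)(334 − 4p_{Vidio} + 2p_{Streamly}).
∂π/∂p_{Vidio} = 398 − 8p_{Vidio} + 2p_{Streamly} = 0 ⇒ p_{Vidio} = 49.75 + 0.25p_{Streamly}.
Similarly p_{Streamly} = 52.25 + 0.25p_{Vidio}.
Solving the two reaction functions simultaneously: (1 − (0.25)(0.25))p_{Vidio} = 49.75 + 0.25·52.25, so 0.9375p_{Vidio} = 62.8125 and p_{Vidio} = 67.
Then p_{Streamly} = 52.25 + 0.25·67 = 69.
q_{Vidio} = 334 − 4·67 + 2·69 = 204.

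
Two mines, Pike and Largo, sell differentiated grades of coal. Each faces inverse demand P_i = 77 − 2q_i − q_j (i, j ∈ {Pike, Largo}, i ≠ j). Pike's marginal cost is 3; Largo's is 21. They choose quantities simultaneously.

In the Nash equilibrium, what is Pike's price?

Mine Pike's profit: π = q_{Pike}(77 − 2q_{Pike} − q_{Largo}) − 3q_{Pike}.
∂π/∂q_{Pike} = 74 − 4q_{Pike} − q_{Largo} = 0 ⇒ q_{Pike} = 18.5 − 0.25q_{Largo}.
Similarly q_{Largo} = 14 − 0.25q_{Pike}.
Solving the two reaction functions simultaneously: (1 − (−0.25)(−0.25))q_{Pike} = 18.5 − 0.25·14, so 0.9375q_{Pike} = 15 and q_{Pike} = 16.
Then q_{Largo} = 14 − 0.25·16 = 10.
P_{Pike} = 77 − 2·16 − 10 = 35.

35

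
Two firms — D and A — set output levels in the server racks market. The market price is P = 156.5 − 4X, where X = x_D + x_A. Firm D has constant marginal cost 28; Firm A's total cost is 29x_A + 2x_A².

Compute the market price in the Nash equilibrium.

79.6

Firm D's profit: π = x_D(156.5 − 4(x_D + x_A)) − 28x_D.
∂π/∂x_D = 128.5 − 8x_D − 4x_A = 0, so x_D = 16.0625 − 0.5x_A.
For A: ∂π/∂x_A = 127.5 − 12x_A − 4x_D = 0 ⇒ x_A = 10.625 − (1/3)x_D.
Solving the two reaction functions simultaneously: (1 − (−0.5)(−1/3))x_D = 16.0625 − 0.5·10.625, so (5/6)x_D = 10.75 and x_D = 12.9.
Then x_A = 10.625 − (1/3)·12.9 = 6.325.
Equilibrium price: P = 156.5 − 4·19.225 = 79.6.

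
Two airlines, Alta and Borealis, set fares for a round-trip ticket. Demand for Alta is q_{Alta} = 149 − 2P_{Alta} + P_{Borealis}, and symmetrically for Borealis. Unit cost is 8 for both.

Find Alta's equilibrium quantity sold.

94

Alta's profit: π = (P_{Alta} − 8)(149 − 2P_{Alta} + P_{Borealis}).
∂π/∂P_{Alta} = 165 − 4P_{Alta} + P_{Borealis} = 0 ⇒ P_{Alta} = 41.25 + 0.25P_{Borealis}.
By symmetry P_{Borealis} = P_{Alta}; substituting into the reaction function, 0.75P_{Alta} = 41.25 and P_{Alta} = 55.
q_{Alta} = 149 − 2·55 + 55 = 94.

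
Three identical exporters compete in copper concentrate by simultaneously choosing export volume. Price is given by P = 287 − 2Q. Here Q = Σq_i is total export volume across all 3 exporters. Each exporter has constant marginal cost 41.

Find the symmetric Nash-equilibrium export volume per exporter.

A representative exporter's profit is π_i = q_i(287 − 2Q) − 41q_i, with Q = q_i + Σ_{j≠i} q_j.
First-order condition: 246 − 4q_i − 2Σ_{j≠i} q_j = 0.
Imposing symmetry (q_j = q for all j) turns Σ_{j≠i} q_j into 2q, so 246 = 8q and q = 30.75.

30.75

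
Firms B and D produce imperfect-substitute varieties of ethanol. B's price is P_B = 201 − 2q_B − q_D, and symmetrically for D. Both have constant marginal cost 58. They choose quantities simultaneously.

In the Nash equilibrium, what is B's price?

Firm B's profit: π = q_B(201 − 2q_B − q_D) − 58q_B.
∂π/∂q_B = 143 − 4q_B − q_D = 0 ⇒ q_B = 35.75 − 0.25q_D.
The game is symmetric, so in equilibrium q_D = q_B: the reaction function gives 1.25q_B = 35.75, hence q_B = 28.6.
P_B = 201 − 2·28.6 − 28.6 = 115.2.

115.2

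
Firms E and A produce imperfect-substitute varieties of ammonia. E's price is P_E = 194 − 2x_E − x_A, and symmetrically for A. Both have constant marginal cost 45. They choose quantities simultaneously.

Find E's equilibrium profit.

1776.08

Firm E's profit: π = x_E(194 − 2x_E − x_A) − 45x_E.
∂π/∂x_E = 149 − 4x_E − x_A = 0 ⇒ x_E = 37.25 − 0.25x_A.
The game is symmetric, so in equilibrium x_A = x_E: the reaction function gives 1.25x_E = 37.25, hence x_E = 29.8.
P_E = 194 − 2·29.8 − 29.8 = 104.6.
Profit = (104.6 − 45)·29.8 = 1776.08.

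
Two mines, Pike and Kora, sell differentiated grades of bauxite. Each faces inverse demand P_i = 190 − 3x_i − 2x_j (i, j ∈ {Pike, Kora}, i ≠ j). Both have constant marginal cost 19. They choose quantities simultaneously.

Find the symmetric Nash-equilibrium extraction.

21.375

Mine Pike's profit: π = x_{Pike}(190 − 3x_{Pike} − 2x_{Kora}) − 19x_{Pike}.
∂π/∂x_{Pike} = 171 − 6x_{Pike} − 2x_{Kora} = 0 ⇒ x_{Pike} = 28.5 − (1/3)x_{Kora}.
The game is symmetric, so in equilibrium x_{Kora} = x_{Pike}: the reaction function gives (4/3)x_{Pike} = 28.5, hence x_{Pike} = 21.375.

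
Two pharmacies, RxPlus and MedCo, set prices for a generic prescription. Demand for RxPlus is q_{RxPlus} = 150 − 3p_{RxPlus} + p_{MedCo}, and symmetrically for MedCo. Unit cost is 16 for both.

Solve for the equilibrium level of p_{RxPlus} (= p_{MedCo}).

39.6

RxPlus's profit: π = (p_{RxPlus} − 16)(150 − 3p_{RxPlus} + p_{MedCo}).
∂π/∂p_{RxPlus} = 198 − 6p_{RxPlus} + p_{MedCo} = 0 ⇒ p_{RxPlus} = 33 + (1/6)p_{MedCo}.
The game is symmetric, so in equilibrium p_{MedCo} = p_{RxPlus}: the reaction function gives (5/6)p_{RxPlus} = 33, hence p_{RxPlus} = 39.6.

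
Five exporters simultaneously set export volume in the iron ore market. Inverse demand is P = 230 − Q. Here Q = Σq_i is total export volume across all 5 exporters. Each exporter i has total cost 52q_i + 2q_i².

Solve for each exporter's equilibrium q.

17.8

A representative exporter's profit is π_i = q_i(230 − Q) − 52q_i − 2q_i², with Q = q_i + Σ_{j≠i} q_j.
First-order condition: 178 − 6q_i − Σ_{j≠i} q_j = 0.
Imposing symmetry (q_j = q for all j) turns Σ_{j≠i} q_j into 4q, so 178 = 10q and q = 17.8.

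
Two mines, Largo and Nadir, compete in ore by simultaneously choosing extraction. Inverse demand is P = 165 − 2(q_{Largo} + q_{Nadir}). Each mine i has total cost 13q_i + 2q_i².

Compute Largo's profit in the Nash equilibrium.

924.16

Mine Largo's profit: π = q_{Largo}(165 − 2(q_{Largo} + q_{Nadir})) − 13q_{Largo} − 2q_{Largo}².
∂π/∂q_{Largo} = 152 − 8q_{Largo} − 2q_{Nadir} = 0, so q_{Largo} = 19 − 0.25q_{Nadir}.
The game is symmetric, so in equilibrium q_{Nadir} = q_{Largo}: the reaction function gives 1.25q_{Largo} = 19, hence q_{Largo} = 15.2.
Price P = 165 − 2·30.4 = 104.2.
Largo's profit: (104.2 − 13)·15.2 − 2(15.2)² = 924.16.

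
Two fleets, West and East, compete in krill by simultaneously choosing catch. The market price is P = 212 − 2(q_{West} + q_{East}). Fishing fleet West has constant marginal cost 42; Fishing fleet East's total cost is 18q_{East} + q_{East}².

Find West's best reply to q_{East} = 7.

39

Fishing fleet West's profit: π = q_{West}(212 − 2(q_{West} + q_{East})) − 42q_{West}.
∂π/∂q_{West} = 170 − 4q_{West} − 2q_{East} = 0, so q_{West} = 42.5 − 0.5q_{East}.
At q_{East} = 7: q_{West} = 42.5 − 0.5·7 = 39.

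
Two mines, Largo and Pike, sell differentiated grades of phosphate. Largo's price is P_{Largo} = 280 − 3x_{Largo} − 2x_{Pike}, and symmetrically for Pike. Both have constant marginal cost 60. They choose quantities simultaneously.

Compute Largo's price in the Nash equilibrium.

Mine Largo's profit: π = x_{Largo}(280 − 3x_{Largo} − 2x_{Pike}) − 60x_{Largo}.
∂π/∂x_{Largo} = 220 − 6x_{Largo} − 2x_{Pike} = 0 ⇒ x_{Largo} = 110/3 − (1/3)x_{Pike}.
By symmetry x_{Pike} = x_{Largo}; substituting into the reaction function, (4/3)x_{Largo} = 110/3 and x_{Largo} = 27.5.
P_{Largo} = 280 − 3·27.5 − 2·27.5 = 142.5.

142.5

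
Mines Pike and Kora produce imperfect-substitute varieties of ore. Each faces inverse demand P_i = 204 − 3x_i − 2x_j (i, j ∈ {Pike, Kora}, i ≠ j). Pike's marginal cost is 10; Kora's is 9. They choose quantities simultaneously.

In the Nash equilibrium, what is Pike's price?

Mine Pike's profit: π = x_{Pike}(204 − 3x_{Pike} − 2x_{Kora}) − 10x_{Pike}.
∂π/∂x_{Pike} = 194 − 6x_{Pike} − 2x_{Kora} = 0 ⇒ x_{Pike} = 97/3 − (1/3)x_{Kora}.
Similarly x_{Kora} = 32.5 − (1/3)x_{Pike}.
Substituting the second reaction function into the first: x_{Pike} = 97/3 − (1/3)(32.5 − (1/3)x_{Pike}), which gives (8/9)x_{Pike} = 21.5 ⇒ x_{Pike} = 24.1875.
Then x_{Kora} = 32.5 − (1/3)·24.1875 = 24.4375.
P_{Pike} = 204 − 3·24.1875 − 2·24.4375 = 82.5625.

82.5625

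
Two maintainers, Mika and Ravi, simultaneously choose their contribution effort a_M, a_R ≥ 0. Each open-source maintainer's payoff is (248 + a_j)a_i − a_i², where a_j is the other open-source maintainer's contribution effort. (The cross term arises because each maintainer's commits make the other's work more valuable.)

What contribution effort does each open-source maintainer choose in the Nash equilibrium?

248

Mika's payoff is (248 + a_R)a_M − a_M².
∂π/∂a_M = 248 + a_R − 2a_M = 0, so a_M = 124 + 0.5a_R.
The game is symmetric, so in equilibrium a_R = a_M: the reaction function gives 0.5a_M = 124, hence a_M = 248.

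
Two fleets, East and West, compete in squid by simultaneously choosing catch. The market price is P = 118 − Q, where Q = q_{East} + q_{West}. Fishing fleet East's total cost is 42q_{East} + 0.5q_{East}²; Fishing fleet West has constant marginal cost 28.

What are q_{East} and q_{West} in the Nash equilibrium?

Fishing fleet East's profit: π = q_{East}(118 − (q_{East} + q_{West})) − 42q_{East} − 0.5q_{East}².
∂π/∂q_{East} = 76 − 3q_{East} − q_{West} = 0, so q_{East} = 76/3 − (1/3)q_{West}.
For West: ∂π/∂q_{West} = 90 − 2q_{West} − q_{East} = 0 ⇒ q_{West} = 45 − 0.5q_{East}.
Plugging q_{West} into East's best response: q_{East} = 76/3 − (1/3)(45 − 0.5q_{East}) ⇒ (5/6)q_{East} = 31/3, so q_{East} = 12.4.
Then q_{West} = 45 − 0.5·12.4 = 38.8.

12.4, 38.8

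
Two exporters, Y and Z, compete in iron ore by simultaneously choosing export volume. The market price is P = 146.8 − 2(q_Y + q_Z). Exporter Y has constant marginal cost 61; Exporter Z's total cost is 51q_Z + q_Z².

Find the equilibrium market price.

93.32

Exporter Y's profit: π = q_Y(146.8 − 2(q_Y + q_Z)) − 61q_Y.
∂π/∂q_Y = 85.8 − 4q_Y − 2q_Z = 0, so q_Y = 21.45 − 0.5q_Z.
For Z: ∂π/∂q_Z = 95.8 − 6q_Z − 2q_Y = 0 ⇒ q_Z = 479/30 − (1/3)q_Y.
Solving the two reaction functions simultaneously: (1 − (−0.5)(−1/3))q_Y = 21.45 − 0.5·(479/30), so (5/6)q_Y = 202/15 and q_Y = 16.16.
Then q_Z = 479/30 − (1/3)·16.16 = 10.58.
Equilibrium price: P = 146.8 − 2·26.74 = 93.32.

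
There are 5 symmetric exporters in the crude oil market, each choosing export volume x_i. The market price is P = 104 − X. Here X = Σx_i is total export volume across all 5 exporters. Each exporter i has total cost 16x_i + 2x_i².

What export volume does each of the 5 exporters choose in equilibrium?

8.8

A representative exporter's profit is π_i = x_i(104 − X) − 16x_i − 2x_i², with X = x_i + Σ_{j≠i} x_j.
First-order condition: 88 − 6x_i − Σ_{j≠i} x_j = 0.
With identical exporters, set every x_j = x: then 88 − 6x − 4x = 0, i.e. x = 88/10 = 8.8.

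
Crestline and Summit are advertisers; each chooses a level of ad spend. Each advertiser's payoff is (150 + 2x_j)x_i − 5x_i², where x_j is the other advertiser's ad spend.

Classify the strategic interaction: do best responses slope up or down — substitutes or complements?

Crestline's payoff is (150 + 2x_S)x_C − 5x_C².
∂π/∂x_C = 150 + 2x_S − 10x_C = 0, so x_C = 15 + 0.2x_S.
The best-response slope dx_C/dx_S = 0.2 > 0: the reaction function is upward-sloping, so the choices are strategic complements.

strategic complements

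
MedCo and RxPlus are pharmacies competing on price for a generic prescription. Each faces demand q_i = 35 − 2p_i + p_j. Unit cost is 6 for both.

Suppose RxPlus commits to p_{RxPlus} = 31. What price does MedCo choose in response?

MedCo's profit: π = (p_{MedCo} − 6)(35 − 2p_{MedCo} + p_{RxPlus}).
∂π/∂p_{MedCo} = 47 − 4p_{MedCo} + p_{RxPlus} = 0 ⇒ p_{MedCo} = 11.75 + 0.25p_{RxPlus}.
At p_{RxPlus} = 31: p_{MedCo} = 11.75 + 0.25·31 = 19.5.

19.5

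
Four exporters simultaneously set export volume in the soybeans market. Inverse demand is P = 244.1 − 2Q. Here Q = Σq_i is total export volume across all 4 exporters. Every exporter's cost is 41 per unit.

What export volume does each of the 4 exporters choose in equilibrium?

20.31

A representative exporter's profit is π_i = q_i(244.1 − 2Q) − 41q_i, with Q = q_i + Σ_{j≠i} q_j.
First-order condition: 203.1 − 4q_i − 2Σ_{j≠i} q_j = 0.
With identical exporters, set every q_j = q: then 203.1 − 4q − 6q = 0, i.e. q = 203.1/10 = 20.31.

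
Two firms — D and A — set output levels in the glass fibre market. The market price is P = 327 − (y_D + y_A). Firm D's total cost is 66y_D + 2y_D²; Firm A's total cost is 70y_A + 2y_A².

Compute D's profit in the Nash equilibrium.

Firm D's profit: π = y_D(327 − (y_D + y_A)) − 66y_D − 2y_D².
∂π/∂y_D = 261 − 6y_D − y_A = 0, so y_D = 43.5 − (1/6)y_A.
By the same steps for A: y_A = 257/6 − (1/6)y_D.
Substituting the second reaction function into the first: y_D = 43.5 − (1/6)(257/6 − (1/6)y_D), which gives (35/36)y_D = 1309/36 ⇒ y_D = 37.4.
Then y_A = 257/6 − (1/6)·37.4 = 36.6.
Price P = 327 − 74 = 253.
D's profit: (253 − 66)·37.4 − 2(37.4)² = 4196.28.

4196.28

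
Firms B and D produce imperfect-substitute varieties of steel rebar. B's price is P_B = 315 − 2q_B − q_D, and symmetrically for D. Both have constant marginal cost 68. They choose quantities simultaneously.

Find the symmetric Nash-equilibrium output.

Firm B's profit: π = q_B(315 − 2q_B − q_D) − 68q_B.
∂π/∂q_B = 247 − 4q_B − q_D = 0 ⇒ q_B = 61.75 − 0.25q_D.
Setting q_B = q_D in the reaction function: q_B = 61.75 − 0.25q_B, so q_B = 61.75 / 1.25 = 49.4.

49.4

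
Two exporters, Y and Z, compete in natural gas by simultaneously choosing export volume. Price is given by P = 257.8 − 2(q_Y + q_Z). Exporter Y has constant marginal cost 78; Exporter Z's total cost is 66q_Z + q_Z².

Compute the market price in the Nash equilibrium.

147.52

Exporter Y's profit: π = q_Y(257.8 − 2(q_Y + q_Z)) − 78q_Y.
∂π/∂q_Y = 179.8 − 4q_Y − 2q_Z = 0, so q_Y = 44.95 − 0.5q_Z.
For Z: ∂π/∂q_Z = 191.8 − 6q_Z − 2q_Y = 0 ⇒ q_Z = 959/30 − (1/3)q_Y.
Substituting the second reaction function into the first: q_Y = 44.95 − 0.5(959/30 − (1/3)q_Y), which gives (5/6)q_Y = 869/30 ⇒ q_Y = 34.76.
Then q_Z = 959/30 − (1/3)·34.76 = 20.38.
Equilibrium price: P = 257.8 − 2·55.14 = 147.52.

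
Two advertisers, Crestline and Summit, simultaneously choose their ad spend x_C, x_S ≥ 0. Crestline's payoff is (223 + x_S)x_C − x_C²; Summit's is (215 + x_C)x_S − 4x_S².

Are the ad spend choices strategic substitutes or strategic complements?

Expanding Crestline's payoff: 223x_C + x_Sx_C − x_C².
∂π/∂x_C = 223 + x_S − 2x_C = 0, so x_C = 111.5 + 0.5x_S.
The best-response slope dx_C/dx_S = 0.5 > 0: the reaction function is upward-sloping, so the choices are strategic complements.

strategic complements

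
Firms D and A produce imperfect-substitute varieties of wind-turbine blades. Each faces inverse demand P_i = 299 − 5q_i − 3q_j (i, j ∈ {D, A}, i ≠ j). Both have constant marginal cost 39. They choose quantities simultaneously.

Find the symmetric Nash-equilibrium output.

20

Firm D's profit: π = q_D(299 − 5q_D − 3q_A) − 39q_D.
∂π/∂q_D = 260 − 10q_D − 3q_A = 0 ⇒ q_D = 26 − 0.3q_A.
By symmetry q_A = q_D; substituting into the reaction function, 1.3q_D = 26 and q_D = 20.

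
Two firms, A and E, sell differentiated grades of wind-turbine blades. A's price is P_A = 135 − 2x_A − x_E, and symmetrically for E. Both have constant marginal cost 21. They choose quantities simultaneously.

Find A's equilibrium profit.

1039.68

Firm A's profit: π = x_A(135 − 2x_A − x_E) − 21x_A.
∂π/∂x_A = 114 − 4x_A − x_E = 0 ⇒ x_A = 28.5 − 0.25x_E.
The game is symmetric, so in equilibrium x_E = x_A: the reaction function gives 1.25x_A = 28.5, hence x_A = 22.8.
P_A = 135 − 2·22.8 − 22.8 = 66.6.
Profit = (66.6 − 21)·22.8 = 1039.68.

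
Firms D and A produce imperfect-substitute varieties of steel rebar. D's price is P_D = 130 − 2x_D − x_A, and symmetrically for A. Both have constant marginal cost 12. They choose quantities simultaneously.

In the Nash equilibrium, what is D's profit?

Firm D's profit: π = x_D(130 − 2x_D − x_A) − 12x_D.
∂π/∂x_D = 118 − 4x_D − x_A = 0 ⇒ x_D = 29.5 − 0.25x_A.
By symmetry x_A = x_D; substituting into the reaction function, 1.25x_D = 29.5 and x_D = 23.6.
P_D = 130 − 2·23.6 − 23.6 = 59.2.
Profit = (59.2 − 12)·23.6 = 1113.92.

1113.92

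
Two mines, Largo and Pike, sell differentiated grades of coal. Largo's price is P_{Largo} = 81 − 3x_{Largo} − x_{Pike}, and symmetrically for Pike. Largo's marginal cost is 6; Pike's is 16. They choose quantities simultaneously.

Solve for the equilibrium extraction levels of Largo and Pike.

11, 9

Mine Largo's profit: π = x_{Largo}(81 − 3x_{Largo} − x_{Pike}) − 6x_{Largo}.
∂π/∂x_{Largo} = 75 − 6x_{Largo} − x_{Pike} = 0 ⇒ x_{Largo} = 12.5 − (1/6)x_{Pike}.
Similarly x_{Pike} = 65/6 − (1/6)x_{Largo}.
Solving the two reaction functions simultaneously: (1 − (−1/6)(−1/6))x_{Largo} = 12.5 − (1/6)·(65/6), so (35/36)x_{Largo} = 385/36 and x_{Largo} = 11.
Then x_{Pike} = 65/6 − (1/6)·11 = 9.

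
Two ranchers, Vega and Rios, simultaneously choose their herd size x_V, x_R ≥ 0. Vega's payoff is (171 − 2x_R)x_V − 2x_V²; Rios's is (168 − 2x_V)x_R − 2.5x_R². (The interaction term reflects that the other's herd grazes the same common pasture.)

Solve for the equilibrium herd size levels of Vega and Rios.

Expanding Vega's payoff: 171x_V − 2x_Rx_V − 2x_V².
∂π/∂x_V = 171 − 2x_R − 4x_V = 0, so x_V = 42.75 − 0.5x_R.
Likewise for Rios: x_R = 33.6 − 0.4x_V.
Solving the two reaction functions simultaneously: (1 − (−0.5)(−0.4))x_V = 42.75 − 0.5·33.6, so 0.8x_V = 25.95 and x_V = 32.4375.
Then x_R = 33.6 − 0.4·32.4375 = 20.625.

32.4375, 20.625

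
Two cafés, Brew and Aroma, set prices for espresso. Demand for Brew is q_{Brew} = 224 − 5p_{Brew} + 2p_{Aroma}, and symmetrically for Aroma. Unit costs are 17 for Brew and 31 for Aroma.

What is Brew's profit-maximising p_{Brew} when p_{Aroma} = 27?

Brew's profit: π = (p_{Brew} − 17)(224 − 5p_{Brew} + 2p_{Aroma}).
∂π/∂p_{Brew} = 309 − 10p_{Brew} + 2p_{Aroma} = 0 ⇒ p_{Brew} = 30.9 + 0.2p_{Aroma}.
At p_{Aroma} = 27: p_{Brew} = 30.9 + 0.2·27 = 36.3.

36.3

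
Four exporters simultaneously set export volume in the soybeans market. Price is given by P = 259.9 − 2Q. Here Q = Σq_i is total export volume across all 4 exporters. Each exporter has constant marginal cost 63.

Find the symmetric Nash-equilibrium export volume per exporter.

A representative exporter's profit is π_i = q_i(259.9 − 2Q) − 63q_i, with Q = q_i + Σ_{j≠i} q_j.
First-order condition: 196.9 − 4q_i − 2Σ_{j≠i} q_j = 0.
With identical exporters, set every q_j = q: then 196.9 − 4q − 6q = 0, i.e. q = 196.9/10 = 19.69.

19.69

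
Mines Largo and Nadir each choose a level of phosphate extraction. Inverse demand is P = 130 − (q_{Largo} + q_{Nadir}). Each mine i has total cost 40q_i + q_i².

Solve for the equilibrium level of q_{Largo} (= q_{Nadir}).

18

Mine Largo's profit: π = q_{Largo}(130 − (q_{Largo} + q_{Nadir})) − 40q_{Largo} − q_{Largo}².
∂π/∂q_{Largo} = 90 − 4q_{Largo} − q_{Nadir} = 0, so q_{Largo} = 22.5 − 0.25q_{Nadir}.
The game is symmetric, so in equilibrium q_{Nadir} = q_{Largo}: the reaction function gives 1.25q_{Largo} = 22.5, hence q_{Largo} = 18.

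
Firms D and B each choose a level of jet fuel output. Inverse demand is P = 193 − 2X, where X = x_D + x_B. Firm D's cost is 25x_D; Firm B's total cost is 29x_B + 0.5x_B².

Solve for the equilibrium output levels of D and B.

Firm D's profit: π = x_D(193 − 2(x_D + x_B)) − 25x_D.
∂π/∂x_D = 168 − 4x_D − 2x_B = 0, so x_D = 42 − 0.5x_B.
For B: ∂π/∂x_B = 164 − 5x_B − 2x_D = 0 ⇒ x_B = 32.8 − 0.4x_D.
Solving the two reaction functions simultaneously: (1 − (−0.5)(−0.4))x_D = 42 − 0.5·32.8, so 0.8x_D = 25.6 and x_D = 32.
Then x_B = 32.8 − 0.4·32 = 20.

32, 20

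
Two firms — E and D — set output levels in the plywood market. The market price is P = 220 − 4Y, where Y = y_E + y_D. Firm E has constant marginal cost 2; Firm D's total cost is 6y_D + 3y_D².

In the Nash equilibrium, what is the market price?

93.5

Firm E's profit: π = y_E(220 − 4(y_E + y_D)) − 2y_E.
∂π/∂y_E = 218 − 8y_E − 4y_D = 0, so y_E = 27.25 − 0.5y_D.
For D: ∂π/∂y_D = 214 − 14y_D − 4y_E = 0 ⇒ y_D = 107/7 − (2/7)y_E.
Substituting the second reaction function into the first: y_E = 27.25 − 0.5(107/7 − (2/7)y_E), which gives (6/7)y_E = 549/28 ⇒ y_E = 22.875.
Then y_D = 107/7 − (2/7)·22.875 = 8.75.
Equilibrium price: P = 220 − 4·31.625 = 93.5.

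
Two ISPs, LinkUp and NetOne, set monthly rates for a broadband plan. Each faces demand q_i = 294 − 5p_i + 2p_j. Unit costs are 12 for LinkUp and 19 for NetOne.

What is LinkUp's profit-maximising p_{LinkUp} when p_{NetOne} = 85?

LinkUp's profit: π = (p_{LinkUp} − 12)(294 − 5p_{LinkUp} + 2p_{NetOne}).
∂π/∂p_{LinkUp} = 354 − 10p_{LinkUp} + 2p_{NetOne} = 0 ⇒ p_{LinkUp} = 35.4 + 0.2p_{NetOne}.
At p_{NetOne} = 85: p_{LinkUp} = 35.4 + 0.2·85 = 52.4.

52.4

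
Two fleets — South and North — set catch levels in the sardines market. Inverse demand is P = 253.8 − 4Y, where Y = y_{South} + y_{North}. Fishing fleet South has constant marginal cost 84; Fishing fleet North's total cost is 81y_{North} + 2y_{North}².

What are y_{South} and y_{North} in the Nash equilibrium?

Fishing fleet South's profit: π = y_{South}(253.8 − 4(y_{South} + y_{North})) − 84y_{South}.
∂π/∂y_{South} = 169.8 − 8y_{South} − 4y_{North} = 0, so y_{South} = 21.225 − 0.5y_{North}.
For North: ∂π/∂y_{North} = 172.8 − 12y_{North} − 4y_{South} = 0 ⇒ y_{North} = 14.4 − (1/3)y_{South}.
Solving the two reaction functions simultaneously: (1 − (−0.5)(−1/3))y_{South} = 21.225 − 0.5·14.4, so (5/6)y_{South} = 14.025 and y_{South} = 16.83.
Then y_{North} = 14.4 − (1/3)·16.83 = 8.79.

16.83, 8.79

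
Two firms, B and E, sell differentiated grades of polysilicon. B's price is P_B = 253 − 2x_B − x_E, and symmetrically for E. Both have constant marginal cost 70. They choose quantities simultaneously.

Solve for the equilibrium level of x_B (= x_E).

Firm B's profit: π = x_B(253 − 2x_B − x_E) − 70x_B.
∂π/∂x_B = 183 − 4x_B − x_E = 0 ⇒ x_B = 45.75 − 0.25x_E.
Setting x_B = x_E in the reaction function: x_B = 45.75 − 0.25x_B, so x_B = 45.75 / 1.25 = 36.6.

36.6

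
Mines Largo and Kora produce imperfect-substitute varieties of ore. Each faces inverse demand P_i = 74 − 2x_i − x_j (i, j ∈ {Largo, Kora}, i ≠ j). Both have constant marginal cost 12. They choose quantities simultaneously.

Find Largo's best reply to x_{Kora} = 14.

Mine Largo's profit: π = x_{Largo}(74 − 2x_{Largo} − x_{Kora}) − 12x_{Largo}.
∂π/∂x_{Largo} = 62 − 4x_{Largo} − x_{Kora} = 0 ⇒ x_{Largo} = 15.5 − 0.25x_{Kora}.
At x_{Kora} = 14: x_{Largo} = 15.5 − 0.25·14 = 12.

12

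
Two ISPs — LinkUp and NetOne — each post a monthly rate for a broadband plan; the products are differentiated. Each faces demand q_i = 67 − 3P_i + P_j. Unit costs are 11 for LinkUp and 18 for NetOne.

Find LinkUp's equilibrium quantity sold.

28.8

LinkUp's profit: π = (P_{LinkUp} − 11)(67 − 3P_{LinkUp} + P_{NetOne}).
∂π/∂P_{LinkUp} = 100 − 6P_{LinkUp} + P_{NetOne} = 0 ⇒ P_{LinkUp} = 50/3 + (1/6)P_{NetOne}.
Similarly P_{NetOne} = 121/6 + (1/6)P_{LinkUp}.
Solving the two reaction functions simultaneously: (1 − (1/6)(1/6))P_{LinkUp} = 50/3 + (1/6)·(121/6), so (35/36)P_{LinkUp} = 721/36 and P_{LinkUp} = 20.6.
Then P_{NetOne} = 121/6 + (1/6)·20.6 = 23.6.
q_{LinkUp} = 67 − 3·20.6 + 23.6 = 28.8.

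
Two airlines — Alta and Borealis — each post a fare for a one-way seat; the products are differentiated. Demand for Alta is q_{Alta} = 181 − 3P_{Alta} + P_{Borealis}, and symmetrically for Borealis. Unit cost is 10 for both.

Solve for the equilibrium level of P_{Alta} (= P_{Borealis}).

42.2

Alta's profit: π = (P_{Alta} − 10)(181 − 3P_{Alta} + P_{Borealis}).
∂π/∂P_{Alta} = 211 − 6P_{Alta} + P_{Borealis} = 0 ⇒ P_{Alta} = 211/6 + (1/6)P_{Borealis}.
By symmetry P_{Borealis} = P_{Alta}; substituting into the reaction function, (5/6)P_{Alta} = 211/6 and P_{Alta} = 42.2.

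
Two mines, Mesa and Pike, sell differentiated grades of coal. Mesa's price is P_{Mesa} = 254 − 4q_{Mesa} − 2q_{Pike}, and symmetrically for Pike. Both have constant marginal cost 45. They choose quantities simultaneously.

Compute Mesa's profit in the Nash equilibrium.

Mine Mesa's profit: π = q_{Mesa}(254 − 4q_{Mesa} − 2q_{Pike}) − 45q_{Mesa}.
∂π/∂q_{Mesa} = 209 − 8q_{Mesa} − 2q_{Pike} = 0 ⇒ q_{Mesa} = 26.125 − 0.25q_{Pike}.
By symmetry q_{Pike} = q_{Mesa}; substituting into the reaction function, 1.25q_{Mesa} = 26.125 and q_{Mesa} = 20.9.
P_{Mesa} = 254 − 4·20.9 − 2·20.9 = 128.6.
Profit = (128.6 − 45)·20.9 = 1747.24.

1747.24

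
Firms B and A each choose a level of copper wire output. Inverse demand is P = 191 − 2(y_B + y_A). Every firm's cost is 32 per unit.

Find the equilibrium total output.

53

Firm B's profit: π = y_B(191 − 2(y_B + y_A)) − 32y_B.
∂π/∂y_B = 159 − 4y_B − 2y_A = 0, so y_B = 39.75 − 0.5y_A.
By symmetry y_A = y_B; substituting into the reaction function, 1.5y_B = 39.75 and y_B = 26.5.
Total output: 26.5 + 26.5 = 53.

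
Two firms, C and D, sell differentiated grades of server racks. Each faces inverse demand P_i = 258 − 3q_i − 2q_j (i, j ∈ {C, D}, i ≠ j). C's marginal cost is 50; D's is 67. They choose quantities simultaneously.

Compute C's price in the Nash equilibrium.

Firm C's profit: π = q_C(258 − 3q_C − 2q_D) − 50q_C.
∂π/∂q_C = 208 − 6q_C − 2q_D = 0 ⇒ q_C = 104/3 − (1/3)q_D.
Similarly q_D = 191/6 − (1/3)q_C.
Plugging q_D into C's best response: q_C = 104/3 − (1/3)(191/6 − (1/3)q_C) ⇒ (8/9)q_C = 433/18, so q_C = 27.0625.
Then q_D = 191/6 − (1/3)·27.0625 = 22.8125.
P_C = 258 − 3·27.0625 − 2·22.8125 = 131.1875.

131.1875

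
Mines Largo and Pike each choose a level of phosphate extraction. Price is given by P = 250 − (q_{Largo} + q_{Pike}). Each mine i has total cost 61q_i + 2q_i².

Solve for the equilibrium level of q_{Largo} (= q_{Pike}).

Mine Largo's profit: π = q_{Largo}(250 − (q_{Largo} + q_{Pike})) − 61q_{Largo} − 2q_{Largo}².
∂π/∂q_{Largo} = 189 − 6q_{Largo} − q_{Pike} = 0, so q_{Largo} = 31.5 − (1/6)q_{Pike}.
Setting q_{Largo} = q_{Pike} in the reaction function: q_{Largo} = 31.5 − (1/6)q_{Largo}, so q_{Largo} = 31.5 / (7/6) = 27.

27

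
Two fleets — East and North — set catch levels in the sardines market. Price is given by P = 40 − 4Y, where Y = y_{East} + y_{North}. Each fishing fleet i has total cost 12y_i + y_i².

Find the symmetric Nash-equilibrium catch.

2

Fishing fleet East's profit: π = y_{East}(40 − 4(y_{East} + y_{North})) − 12y_{East} − y_{East}².
∂π/∂y_{East} = 28 − 10y_{East} − 4y_{North} = 0, so y_{East} = 2.8 − 0.4y_{North}.
Setting y_{East} = y_{North} in the reaction function: y_{East} = 2.8 − 0.4y_{East}, so y_{East} = 2.8 / 1.4 = 2.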